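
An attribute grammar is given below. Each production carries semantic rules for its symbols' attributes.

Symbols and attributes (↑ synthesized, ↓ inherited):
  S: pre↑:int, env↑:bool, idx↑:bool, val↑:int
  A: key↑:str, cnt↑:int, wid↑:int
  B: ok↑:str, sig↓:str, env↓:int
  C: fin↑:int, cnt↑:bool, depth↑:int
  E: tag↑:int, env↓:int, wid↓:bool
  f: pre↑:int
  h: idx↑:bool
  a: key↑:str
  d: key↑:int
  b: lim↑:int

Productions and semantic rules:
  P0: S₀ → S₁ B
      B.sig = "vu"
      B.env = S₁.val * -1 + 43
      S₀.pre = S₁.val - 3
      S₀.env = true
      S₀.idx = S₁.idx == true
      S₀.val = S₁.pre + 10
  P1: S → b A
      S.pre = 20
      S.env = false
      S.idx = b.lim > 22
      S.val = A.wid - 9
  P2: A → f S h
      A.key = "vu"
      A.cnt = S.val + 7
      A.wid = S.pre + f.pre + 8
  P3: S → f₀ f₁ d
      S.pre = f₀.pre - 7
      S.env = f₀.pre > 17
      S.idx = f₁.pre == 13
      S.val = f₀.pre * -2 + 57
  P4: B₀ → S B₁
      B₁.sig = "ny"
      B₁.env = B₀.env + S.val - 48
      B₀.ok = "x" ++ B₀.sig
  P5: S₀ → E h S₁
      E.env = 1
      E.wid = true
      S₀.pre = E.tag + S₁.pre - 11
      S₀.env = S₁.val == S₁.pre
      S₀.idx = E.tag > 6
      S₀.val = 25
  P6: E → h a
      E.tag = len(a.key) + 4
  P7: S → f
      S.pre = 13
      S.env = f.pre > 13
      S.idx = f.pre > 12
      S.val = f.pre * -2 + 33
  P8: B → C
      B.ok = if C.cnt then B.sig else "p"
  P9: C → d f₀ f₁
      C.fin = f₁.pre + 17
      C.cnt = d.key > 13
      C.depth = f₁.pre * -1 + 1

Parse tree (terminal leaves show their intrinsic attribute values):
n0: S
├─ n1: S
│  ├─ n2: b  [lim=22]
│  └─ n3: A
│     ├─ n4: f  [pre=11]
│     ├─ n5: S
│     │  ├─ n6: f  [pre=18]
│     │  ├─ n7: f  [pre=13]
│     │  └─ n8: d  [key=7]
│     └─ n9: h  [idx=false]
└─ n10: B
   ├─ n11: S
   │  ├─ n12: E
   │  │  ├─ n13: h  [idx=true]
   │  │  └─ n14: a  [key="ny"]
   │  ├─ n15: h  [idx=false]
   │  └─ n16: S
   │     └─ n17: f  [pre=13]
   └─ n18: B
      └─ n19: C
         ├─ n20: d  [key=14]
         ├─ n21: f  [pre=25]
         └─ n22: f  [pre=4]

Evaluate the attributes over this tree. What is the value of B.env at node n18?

1. n2.lim = 22  [terminal]
2. n4.pre = 11  [terminal]
3. n6.pre = 18  [terminal]
4. n7.pre = 13  [terminal]
5. n8.key = 7  [terminal]
6. n5.pre = 11  [f₀.pre - 7]
7. n5.env = true  [f₀.pre > 17]
8. n5.idx = true  [f₁.pre == 13]
9. n5.val = 21  [f₀.pre * -2 + 57]
10. n9.idx = false  [terminal]
11. n3.key = "vu"  ["vu"]
12. n3.cnt = 28  [S.val + 7]
13. n3.wid = 30  [S.pre + f.pre + 8]
14. n1.pre = 20  [20]
15. n1.env = false  [false]
16. n1.idx = false  [b.lim > 22]
17. n1.val = 21  [A.wid - 9]
18. n10.sig = "vu"  ["vu"]
19. n10.env = 22  [S₁.val * -1 + 43]
20. n12.env = 1  [1]
21. n12.wid = true  [true]
22. n13.idx = true  [terminal]
23. n14.key = "ny"  [terminal]
24. n12.tag = 6  [len(a.key) + 4]
25. n15.idx = false  [terminal]
26. n17.pre = 13  [terminal]
27. n16.pre = 13  [13]
28. n16.env = false  [f.pre > 13]
29. n16.idx = true  [f.pre > 12]
30. n16.val = 7  [f.pre * -2 + 33]
31. n11.pre = 8  [E.tag + S₁.pre - 11]
32. n11.env = false  [S₁.val == S₁.pre]
33. n11.idx = false  [E.tag > 6]
34. n11.val = 25  [25]
35. n18.sig = "ny"  ["ny"]
36. n18.env = -1  [B₀.env + S.val - 48]
37. n20.key = 14  [terminal]
38. n21.pre = 25  [terminal]
39. n22.pre = 4  [terminal]
40. n19.fin = 21  [f₁.pre + 17]
41. n19.cnt = true  [d.key > 13]
42. n19.depth = -3  [f₁.pre * -1 + 1]
43. n18.ok = "ny"  [if C.cnt then B.sig else "p"]
44. n10.ok = "xvu"  ["x" ++ B₀.sig]
45. n0.pre = 18  [S₁.val - 3]
46. n0.env = true  [true]
47. n0.idx = false  [S₁.idx == true]
48. n0.val = 30  [S₁.pre + 10]

-1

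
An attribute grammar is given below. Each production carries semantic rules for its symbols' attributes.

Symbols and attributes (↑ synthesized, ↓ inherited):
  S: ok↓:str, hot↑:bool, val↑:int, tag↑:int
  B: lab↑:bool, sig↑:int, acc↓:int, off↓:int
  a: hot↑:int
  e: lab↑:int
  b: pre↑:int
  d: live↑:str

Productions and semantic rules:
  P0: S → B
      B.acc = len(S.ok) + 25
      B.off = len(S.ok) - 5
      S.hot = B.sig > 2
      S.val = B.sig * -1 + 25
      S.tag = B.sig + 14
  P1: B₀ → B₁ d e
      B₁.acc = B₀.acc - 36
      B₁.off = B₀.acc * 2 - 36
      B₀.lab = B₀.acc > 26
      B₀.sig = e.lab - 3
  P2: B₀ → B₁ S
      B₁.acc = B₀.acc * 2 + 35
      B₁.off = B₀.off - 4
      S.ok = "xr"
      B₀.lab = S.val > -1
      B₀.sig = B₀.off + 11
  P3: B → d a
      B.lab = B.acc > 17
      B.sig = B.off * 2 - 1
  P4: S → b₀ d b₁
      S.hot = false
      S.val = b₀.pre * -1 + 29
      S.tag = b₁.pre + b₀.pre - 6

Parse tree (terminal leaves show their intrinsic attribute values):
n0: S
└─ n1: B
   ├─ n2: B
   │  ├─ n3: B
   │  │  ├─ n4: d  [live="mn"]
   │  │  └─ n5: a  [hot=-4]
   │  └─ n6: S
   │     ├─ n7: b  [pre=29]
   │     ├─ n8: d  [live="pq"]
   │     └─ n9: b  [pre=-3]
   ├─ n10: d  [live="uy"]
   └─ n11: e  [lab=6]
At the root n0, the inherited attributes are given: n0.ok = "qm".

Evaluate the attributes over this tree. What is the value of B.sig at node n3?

1. n0.ok = "qm"  [given at root]
2. n1.acc = 27  [len(S.ok) + 25]
3. n1.off = -3  [len(S.ok) - 5]
4. n2.acc = -9  [B₀.acc - 36]
5. n2.off = 18  [B₀.acc * 2 - 36]
6. n3.acc = 17  [B₀.acc * 2 + 35]
7. n3.off = 14  [B₀.off - 4]
8. n4.live = "mn"  [terminal]
9. n5.hot = -4  [terminal]
10. n3.lab = false  [B.acc > 17]
11. n3.sig = 27  [B.off * 2 - 1]
12. n6.ok = "xr"  ["xr"]
13. n7.pre = 29  [terminal]
14. n8.live = "pq"  [terminal]
15. n9.pre = -3  [terminal]
16. n6.hot = false  [false]
17. n6.val = 0  [b₀.pre * -1 + 29]
18. n6.tag = 20  [b₁.pre + b₀.pre - 6]
19. n2.lab = true  [S.val > -1]
20. n2.sig = 29  [B₀.off + 11]
21. n10.live = "uy"  [terminal]
22. n11.lab = 6  [terminal]
23. n1.lab = true  [B₀.acc > 26]
24. n1.sig = 3  [e.lab - 3]
25. n0.hot = true  [B.sig > 2]
26. n0.val = 22  [B.sig * -1 + 25]
27. n0.tag = 17  [B.sig + 14]

27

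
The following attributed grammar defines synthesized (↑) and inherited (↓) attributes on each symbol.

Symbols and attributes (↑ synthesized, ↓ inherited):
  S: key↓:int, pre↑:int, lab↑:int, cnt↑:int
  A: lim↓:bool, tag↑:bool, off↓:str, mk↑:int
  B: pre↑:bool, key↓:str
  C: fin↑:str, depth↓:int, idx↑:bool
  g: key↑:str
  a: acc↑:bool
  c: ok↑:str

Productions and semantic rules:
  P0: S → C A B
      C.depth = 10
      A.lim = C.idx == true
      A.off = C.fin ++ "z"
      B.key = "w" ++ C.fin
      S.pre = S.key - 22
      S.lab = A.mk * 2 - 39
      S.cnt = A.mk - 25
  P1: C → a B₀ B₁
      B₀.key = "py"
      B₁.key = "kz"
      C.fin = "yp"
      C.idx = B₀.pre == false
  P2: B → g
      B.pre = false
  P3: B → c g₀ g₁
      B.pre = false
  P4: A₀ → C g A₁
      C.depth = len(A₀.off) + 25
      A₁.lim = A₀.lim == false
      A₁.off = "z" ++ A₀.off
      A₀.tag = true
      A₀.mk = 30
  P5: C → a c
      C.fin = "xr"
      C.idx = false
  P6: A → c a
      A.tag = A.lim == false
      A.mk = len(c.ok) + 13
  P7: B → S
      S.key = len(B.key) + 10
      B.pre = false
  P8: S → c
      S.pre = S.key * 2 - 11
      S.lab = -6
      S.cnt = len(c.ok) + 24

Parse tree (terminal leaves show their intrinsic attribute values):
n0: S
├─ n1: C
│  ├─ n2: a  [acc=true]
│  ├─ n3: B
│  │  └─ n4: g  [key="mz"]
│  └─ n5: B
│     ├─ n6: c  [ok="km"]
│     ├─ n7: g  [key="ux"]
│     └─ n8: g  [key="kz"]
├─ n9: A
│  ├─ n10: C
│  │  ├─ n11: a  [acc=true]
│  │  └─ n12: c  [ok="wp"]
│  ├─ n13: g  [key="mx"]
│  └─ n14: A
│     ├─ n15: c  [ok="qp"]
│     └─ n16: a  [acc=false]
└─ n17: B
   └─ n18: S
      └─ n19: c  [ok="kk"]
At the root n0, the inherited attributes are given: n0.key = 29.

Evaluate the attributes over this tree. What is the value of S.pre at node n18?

15

1. n0.key = 29  [given at root]
2. n1.depth = 10  [10]
3. n2.acc = true  [terminal]
4. n3.key = "py"  ["py"]
5. n4.key = "mz"  [terminal]
6. n3.pre = false  [false]
7. n5.key = "kz"  ["kz"]
8. n6.ok = "km"  [terminal]
9. n7.key = "ux"  [terminal]
10. n8.key = "kz"  [terminal]
11. n5.pre = false  [false]
12. n1.fin = "yp"  ["yp"]
13. n1.idx = true  [B₀.pre == false]
14. n9.lim = true  [C.idx == true]
15. n9.off = "ypz"  [C.fin ++ "z"]
16. n10.depth = 28  [len(A₀.off) + 25]
17. n11.acc = true  [terminal]
18. n12.ok = "wp"  [terminal]
19. n10.fin = "xr"  ["xr"]
20. n10.idx = false  [false]
21. n13.key = "mx"  [terminal]
22. n14.lim = false  [A₀.lim == false]
23. n14.off = "zypz"  ["z" ++ A₀.off]
24. n15.ok = "qp"  [terminal]
25. n16.acc = false  [terminal]
26. n14.tag = true  [A.lim == false]
27. n14.mk = 15  [len(c.ok) + 13]
28. n9.tag = true  [true]
29. n9.mk = 30  [30]
30. n17.key = "wyp"  ["w" ++ C.fin]
31. n18.key = 13  [len(B.key) + 10]
32. n19.ok = "kk"  [terminal]
33. n18.pre = 15  [S.key * 2 - 11]
34. n18.lab = -6  [-6]
35. n18.cnt = 26  [len(c.ok) + 24]
36. n17.pre = false  [false]
37. n0.pre = 7  [S.key - 22]
38. n0.lab = 21  [A.mk * 2 - 39]
39. n0.cnt = 5  [A.mk - 25]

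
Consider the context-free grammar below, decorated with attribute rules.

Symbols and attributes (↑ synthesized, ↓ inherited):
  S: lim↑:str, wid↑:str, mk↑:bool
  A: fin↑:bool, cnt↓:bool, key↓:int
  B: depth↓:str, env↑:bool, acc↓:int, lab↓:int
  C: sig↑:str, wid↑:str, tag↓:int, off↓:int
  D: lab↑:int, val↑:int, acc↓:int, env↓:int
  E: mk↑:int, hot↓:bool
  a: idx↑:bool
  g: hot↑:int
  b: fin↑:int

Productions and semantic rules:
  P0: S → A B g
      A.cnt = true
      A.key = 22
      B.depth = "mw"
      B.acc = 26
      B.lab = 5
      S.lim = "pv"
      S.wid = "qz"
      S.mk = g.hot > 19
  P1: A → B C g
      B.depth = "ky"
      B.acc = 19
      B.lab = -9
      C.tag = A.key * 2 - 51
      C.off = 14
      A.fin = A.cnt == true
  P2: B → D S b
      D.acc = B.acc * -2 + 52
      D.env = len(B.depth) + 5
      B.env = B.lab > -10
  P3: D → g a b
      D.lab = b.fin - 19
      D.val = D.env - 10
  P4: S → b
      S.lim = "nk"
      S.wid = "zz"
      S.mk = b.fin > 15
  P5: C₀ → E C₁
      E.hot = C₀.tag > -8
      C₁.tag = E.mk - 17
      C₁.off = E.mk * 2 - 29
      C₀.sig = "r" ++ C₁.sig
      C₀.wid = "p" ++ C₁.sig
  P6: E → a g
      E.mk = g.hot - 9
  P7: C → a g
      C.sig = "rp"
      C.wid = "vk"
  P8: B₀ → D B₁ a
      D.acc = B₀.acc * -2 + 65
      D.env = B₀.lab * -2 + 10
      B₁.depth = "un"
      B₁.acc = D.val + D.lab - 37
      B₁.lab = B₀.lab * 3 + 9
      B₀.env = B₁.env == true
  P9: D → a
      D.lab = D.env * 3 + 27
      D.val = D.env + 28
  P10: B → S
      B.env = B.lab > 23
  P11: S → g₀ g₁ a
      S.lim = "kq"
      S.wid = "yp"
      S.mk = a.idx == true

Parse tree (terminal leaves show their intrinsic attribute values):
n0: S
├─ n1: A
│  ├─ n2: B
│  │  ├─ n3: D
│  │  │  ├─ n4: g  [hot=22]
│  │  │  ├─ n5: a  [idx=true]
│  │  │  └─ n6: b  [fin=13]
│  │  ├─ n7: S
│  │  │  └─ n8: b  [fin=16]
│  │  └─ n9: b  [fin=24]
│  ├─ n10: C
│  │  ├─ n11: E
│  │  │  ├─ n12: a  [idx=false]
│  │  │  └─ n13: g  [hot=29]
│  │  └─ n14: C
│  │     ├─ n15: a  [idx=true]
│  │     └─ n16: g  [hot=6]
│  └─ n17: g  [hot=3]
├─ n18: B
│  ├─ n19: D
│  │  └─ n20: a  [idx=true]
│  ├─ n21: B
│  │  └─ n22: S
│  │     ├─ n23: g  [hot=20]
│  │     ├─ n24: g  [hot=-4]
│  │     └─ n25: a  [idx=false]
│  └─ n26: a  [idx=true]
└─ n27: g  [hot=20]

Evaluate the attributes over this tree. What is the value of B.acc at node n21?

1. n1.cnt = true  [true]
2. n1.key = 22  [22]
3. n2.depth = "ky"  ["ky"]
4. n2.acc = 19  [19]
5. n2.lab = -9  [-9]
6. n3.acc = 14  [B.acc * -2 + 52]
7. n3.env = 7  [len(B.depth) + 5]
8. n4.hot = 22  [terminal]
9. n5.idx = true  [terminal]
10. n6.fin = 13  [terminal]
11. n3.lab = -6  [b.fin - 19]
12. n3.val = -3  [D.env - 10]
13. n8.fin = 16  [terminal]
14. n7.lim = "nk"  ["nk"]
15. n7.wid = "zz"  ["zz"]
16. n7.mk = true  [b.fin > 15]
17. n9.fin = 24  [terminal]
18. n2.env = true  [B.lab > -10]
19. n10.tag = -7  [A.key * 2 - 51]
20. n10.off = 14  [14]
21. n11.hot = true  [C₀.tag > -8]
22. n12.idx = false  [terminal]
23. n13.hot = 29  [terminal]
24. n11.mk = 20  [g.hot - 9]
25. n14.tag = 3  [E.mk - 17]
26. n14.off = 11  [E.mk * 2 - 29]
27. n15.idx = true  [terminal]
28. n16.hot = 6  [terminal]
29. n14.sig = "rp"  ["rp"]
30. n14.wid = "vk"  ["vk"]
31. n10.sig = "rrp"  ["r" ++ C₁.sig]
32. n10.wid = "prp"  ["p" ++ C₁.sig]
33. n17.hot = 3  [terminal]
34. n1.fin = true  [A.cnt == true]
35. n18.depth = "mw"  ["mw"]
36. n18.acc = 26  [26]
37. n18.lab = 5  [5]
38. n19.acc = 13  [B₀.acc * -2 + 65]
39. n19.env = 0  [B₀.lab * -2 + 10]
40. n20.idx = true  [terminal]
41. n19.lab = 27  [D.env * 3 + 27]
42. n19.val = 28  [D.env + 28]
43. n21.depth = "un"  ["un"]
44. n21.acc = 18  [D.val + D.lab - 37]
45. n21.lab = 24  [B₀.lab * 3 + 9]
46. n23.hot = 20  [terminal]
47. n24.hot = -4  [terminal]
48. n25.idx = false  [terminal]
49. n22.lim = "kq"  ["kq"]
50. n22.wid = "yp"  ["yp"]
51. n22.mk = false  [a.idx == true]
52. n21.env = true  [B.lab > 23]
53. n26.idx = true  [terminal]
54. n18.env = true  [B₁.env == true]
55. n27.hot = 20  [terminal]
56. n0.lim = "pv"  ["pv"]
57. n0.wid = "qz"  ["qz"]
58. n0.mk = true  [g.hot > 19]

18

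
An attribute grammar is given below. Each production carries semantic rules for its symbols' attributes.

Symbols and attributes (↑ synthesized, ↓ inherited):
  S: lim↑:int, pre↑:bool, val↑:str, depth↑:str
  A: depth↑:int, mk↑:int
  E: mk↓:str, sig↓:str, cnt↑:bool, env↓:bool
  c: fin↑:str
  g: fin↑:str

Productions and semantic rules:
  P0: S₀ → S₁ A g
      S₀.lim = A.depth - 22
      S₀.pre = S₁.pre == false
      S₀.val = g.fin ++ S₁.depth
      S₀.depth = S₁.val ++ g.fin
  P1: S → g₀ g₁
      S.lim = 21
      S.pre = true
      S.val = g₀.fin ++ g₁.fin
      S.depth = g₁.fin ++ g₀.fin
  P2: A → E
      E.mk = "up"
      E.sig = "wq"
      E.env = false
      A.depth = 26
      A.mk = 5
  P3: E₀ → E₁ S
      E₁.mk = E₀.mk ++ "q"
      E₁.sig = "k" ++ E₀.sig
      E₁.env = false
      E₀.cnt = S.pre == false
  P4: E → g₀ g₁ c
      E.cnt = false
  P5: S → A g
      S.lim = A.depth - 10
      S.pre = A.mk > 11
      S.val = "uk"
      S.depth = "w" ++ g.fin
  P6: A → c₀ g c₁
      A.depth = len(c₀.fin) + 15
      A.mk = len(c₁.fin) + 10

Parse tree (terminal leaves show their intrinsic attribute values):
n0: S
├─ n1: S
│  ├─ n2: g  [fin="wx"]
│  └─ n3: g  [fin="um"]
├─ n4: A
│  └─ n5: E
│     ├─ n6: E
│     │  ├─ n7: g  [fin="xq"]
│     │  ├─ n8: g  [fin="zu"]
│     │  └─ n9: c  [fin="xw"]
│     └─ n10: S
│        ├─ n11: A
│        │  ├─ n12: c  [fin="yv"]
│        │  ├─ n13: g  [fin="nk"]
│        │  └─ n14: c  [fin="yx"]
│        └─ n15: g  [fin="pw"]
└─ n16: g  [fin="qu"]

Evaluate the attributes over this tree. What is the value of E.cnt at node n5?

false

1. n2.fin = "wx"  [terminal]
2. n3.fin = "um"  [terminal]
3. n1.lim = 21  [21]
4. n1.pre = true  [true]
5. n1.val = "wxum"  [g₀.fin ++ g₁.fin]
6. n1.depth = "umwx"  [g₁.fin ++ g₀.fin]
7. n5.mk = "up"  ["up"]
8. n5.sig = "wq"  ["wq"]
9. n5.env = false  [false]
10. n6.mk = "upq"  [E₀.mk ++ "q"]
11. n6.sig = "kwq"  ["k" ++ E₀.sig]
12. n6.env = false  [false]
13. n7.fin = "xq"  [terminal]
14. n8.fin = "zu"  [terminal]
15. n9.fin = "xw"  [terminal]
16. n6.cnt = false  [false]
17. n12.fin = "yv"  [terminal]
18. n13.fin = "nk"  [terminal]
19. n14.fin = "yx"  [terminal]
20. n11.depth = 17  [len(c₀.fin) + 15]
21. n11.mk = 12  [len(c₁.fin) + 10]
22. n15.fin = "pw"  [terminal]
23. n10.lim = 7  [A.depth - 10]
24. n10.pre = true  [A.mk > 11]
25. n10.val = "uk"  ["uk"]
26. n10.depth = "wpw"  ["w" ++ g.fin]
27. n5.cnt = false  [S.pre == false]
28. n4.depth = 26  [26]
29. n4.mk = 5  [5]
30. n16.fin = "qu"  [terminal]
31. n0.lim = 4  [A.depth - 22]
32. n0.pre = false  [S₁.pre == false]
33. n0.val = "quumwx"  [g.fin ++ S₁.depth]
34. n0.depth = "wxumqu"  [S₁.val ++ g.fin]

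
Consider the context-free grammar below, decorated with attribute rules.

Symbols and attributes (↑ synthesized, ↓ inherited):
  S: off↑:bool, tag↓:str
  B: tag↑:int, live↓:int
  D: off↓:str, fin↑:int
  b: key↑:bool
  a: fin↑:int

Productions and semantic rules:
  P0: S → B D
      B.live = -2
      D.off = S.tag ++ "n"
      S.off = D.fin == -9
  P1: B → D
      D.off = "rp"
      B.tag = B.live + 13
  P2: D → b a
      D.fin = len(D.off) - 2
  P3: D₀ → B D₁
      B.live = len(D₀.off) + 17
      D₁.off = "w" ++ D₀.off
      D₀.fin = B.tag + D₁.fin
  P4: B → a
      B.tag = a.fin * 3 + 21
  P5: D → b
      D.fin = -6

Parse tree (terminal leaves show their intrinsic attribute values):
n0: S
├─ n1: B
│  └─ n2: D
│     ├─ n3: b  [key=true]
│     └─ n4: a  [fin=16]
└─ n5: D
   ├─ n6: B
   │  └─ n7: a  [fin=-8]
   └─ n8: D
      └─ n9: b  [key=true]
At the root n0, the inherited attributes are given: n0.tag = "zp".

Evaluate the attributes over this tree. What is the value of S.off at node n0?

1. n0.tag = "zp"  [given at root]
2. n1.live = -2  [-2]
3. n2.off = "rp"  ["rp"]
4. n3.key = true  [terminal]
5. n4.fin = 16  [terminal]
6. n2.fin = 0  [len(D.off) - 2]
7. n1.tag = 11  [B.live + 13]
8. n5.off = "zpn"  [S.tag ++ "n"]
9. n6.live = 20  [len(D₀.off) + 17]
10. n7.fin = -8  [terminal]
11. n6.tag = -3  [a.fin * 3 + 21]
12. n8.off = "wzpn"  ["w" ++ D₀.off]
13. n9.key = true  [terminal]
14. n8.fin = -6  [-6]
15. n5.fin = -9  [B.tag + D₁.fin]
16. n0.off = true  [D.fin == -9]

true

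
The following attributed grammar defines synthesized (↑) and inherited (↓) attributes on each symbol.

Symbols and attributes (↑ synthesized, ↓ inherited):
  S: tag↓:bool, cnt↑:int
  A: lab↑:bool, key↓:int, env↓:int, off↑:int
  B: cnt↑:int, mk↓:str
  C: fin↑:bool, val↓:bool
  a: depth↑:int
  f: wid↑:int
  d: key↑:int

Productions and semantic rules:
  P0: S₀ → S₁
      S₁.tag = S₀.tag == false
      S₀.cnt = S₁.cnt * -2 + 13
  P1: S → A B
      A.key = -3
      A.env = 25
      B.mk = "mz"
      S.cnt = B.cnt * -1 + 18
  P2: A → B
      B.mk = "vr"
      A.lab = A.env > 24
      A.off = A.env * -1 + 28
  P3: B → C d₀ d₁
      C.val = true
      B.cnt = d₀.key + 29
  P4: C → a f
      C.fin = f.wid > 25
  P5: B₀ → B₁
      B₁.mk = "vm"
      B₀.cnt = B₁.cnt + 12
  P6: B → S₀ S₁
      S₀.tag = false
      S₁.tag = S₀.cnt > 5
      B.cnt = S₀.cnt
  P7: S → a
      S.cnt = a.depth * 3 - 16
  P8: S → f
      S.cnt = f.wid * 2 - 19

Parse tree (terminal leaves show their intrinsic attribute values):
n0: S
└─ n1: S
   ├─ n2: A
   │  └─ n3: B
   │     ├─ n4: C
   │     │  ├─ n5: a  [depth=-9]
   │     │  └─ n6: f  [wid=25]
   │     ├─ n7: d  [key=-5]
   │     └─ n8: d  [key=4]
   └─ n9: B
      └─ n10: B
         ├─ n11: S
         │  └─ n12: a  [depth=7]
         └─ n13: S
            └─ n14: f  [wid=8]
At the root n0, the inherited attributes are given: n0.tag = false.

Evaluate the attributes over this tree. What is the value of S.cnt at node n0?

11

1. n0.tag = false  [given at root]
2. n1.tag = true  [S₀.tag == false]
3. n2.key = -3  [-3]
4. n2.env = 25  [25]
5. n3.mk = "vr"  ["vr"]
6. n4.val = true  [true]
7. n5.depth = -9  [terminal]
8. n6.wid = 25  [terminal]
9. n4.fin = false  [f.wid > 25]
10. n7.key = -5  [terminal]
11. n8.key = 4  [terminal]
12. n3.cnt = 24  [d₀.key + 29]
13. n2.lab = true  [A.env > 24]
14. n2.off = 3  [A.env * -1 + 28]
15. n9.mk = "mz"  ["mz"]
16. n10.mk = "vm"  ["vm"]
17. n11.tag = false  [false]
18. n12.depth = 7  [terminal]
19. n11.cnt = 5  [a.depth * 3 - 16]
20. n13.tag = false  [S₀.cnt > 5]
21. n14.wid = 8  [terminal]
22. n13.cnt = -3  [f.wid * 2 - 19]
23. n10.cnt = 5  [S₀.cnt]
24. n9.cnt = 17  [B₁.cnt + 12]
25. n1.cnt = 1  [B.cnt * -1 + 18]
26. n0.cnt = 11  [S₁.cnt * -2 + 13]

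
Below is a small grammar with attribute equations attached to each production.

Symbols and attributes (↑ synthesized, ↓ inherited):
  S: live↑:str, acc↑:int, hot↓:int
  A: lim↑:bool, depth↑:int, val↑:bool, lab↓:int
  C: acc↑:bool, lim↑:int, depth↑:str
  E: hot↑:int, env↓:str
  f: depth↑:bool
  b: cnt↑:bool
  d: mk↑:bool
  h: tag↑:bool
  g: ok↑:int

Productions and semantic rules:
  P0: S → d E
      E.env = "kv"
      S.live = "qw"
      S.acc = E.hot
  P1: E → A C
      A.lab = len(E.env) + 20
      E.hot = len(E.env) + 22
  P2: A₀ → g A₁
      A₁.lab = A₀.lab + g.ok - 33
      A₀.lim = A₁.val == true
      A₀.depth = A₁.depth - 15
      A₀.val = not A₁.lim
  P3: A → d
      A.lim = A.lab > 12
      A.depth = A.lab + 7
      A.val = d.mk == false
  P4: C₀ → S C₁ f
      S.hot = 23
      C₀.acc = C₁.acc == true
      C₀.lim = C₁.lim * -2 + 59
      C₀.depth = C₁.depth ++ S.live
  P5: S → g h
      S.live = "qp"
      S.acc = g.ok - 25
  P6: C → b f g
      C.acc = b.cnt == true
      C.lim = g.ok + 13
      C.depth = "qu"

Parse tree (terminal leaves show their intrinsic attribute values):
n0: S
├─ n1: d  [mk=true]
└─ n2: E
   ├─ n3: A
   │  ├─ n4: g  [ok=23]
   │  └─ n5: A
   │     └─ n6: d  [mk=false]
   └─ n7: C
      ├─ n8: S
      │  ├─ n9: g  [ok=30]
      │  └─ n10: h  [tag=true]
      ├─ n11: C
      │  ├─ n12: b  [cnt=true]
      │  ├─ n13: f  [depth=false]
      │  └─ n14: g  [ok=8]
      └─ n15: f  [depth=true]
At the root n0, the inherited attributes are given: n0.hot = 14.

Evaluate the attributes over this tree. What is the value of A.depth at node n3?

4

1. n0.hot = 14  [given at root]
2. n1.mk = true  [terminal]
3. n2.env = "kv"  ["kv"]
4. n3.lab = 22  [len(E.env) + 20]
5. n4.ok = 23  [terminal]
6. n5.lab = 12  [A₀.lab + g.ok - 33]
7. n6.mk = false  [terminal]
8. n5.lim = false  [A.lab > 12]
9. n5.depth = 19  [A.lab + 7]
10. n5.val = true  [d.mk == false]
11. n3.lim = true  [A₁.val == true]
12. n3.depth = 4  [A₁.depth - 15]
13. n3.val = true  [not A₁.lim]
14. n8.hot = 23  [23]
15. n9.ok = 30  [terminal]
16. n10.tag = true  [terminal]
17. n8.live = "qp"  ["qp"]
18. n8.acc = 5  [g.ok - 25]
19. n12.cnt = true  [terminal]
20. n13.depth = false  [terminal]
21. n14.ok = 8  [terminal]
22. n11.acc = true  [b.cnt == true]
23. n11.lim = 21  [g.ok + 13]
24. n11.depth = "qu"  ["qu"]
25. n15.depth = true  [terminal]
26. n7.acc = true  [C₁.acc == true]
27. n7.lim = 17  [C₁.lim * -2 + 59]
28. n7.depth = "quqp"  [C₁.depth ++ S.live]
29. n2.hot = 24  [len(E.env) + 22]
30. n0.live = "qw"  ["qw"]
31. n0.acc = 24  [E.hot]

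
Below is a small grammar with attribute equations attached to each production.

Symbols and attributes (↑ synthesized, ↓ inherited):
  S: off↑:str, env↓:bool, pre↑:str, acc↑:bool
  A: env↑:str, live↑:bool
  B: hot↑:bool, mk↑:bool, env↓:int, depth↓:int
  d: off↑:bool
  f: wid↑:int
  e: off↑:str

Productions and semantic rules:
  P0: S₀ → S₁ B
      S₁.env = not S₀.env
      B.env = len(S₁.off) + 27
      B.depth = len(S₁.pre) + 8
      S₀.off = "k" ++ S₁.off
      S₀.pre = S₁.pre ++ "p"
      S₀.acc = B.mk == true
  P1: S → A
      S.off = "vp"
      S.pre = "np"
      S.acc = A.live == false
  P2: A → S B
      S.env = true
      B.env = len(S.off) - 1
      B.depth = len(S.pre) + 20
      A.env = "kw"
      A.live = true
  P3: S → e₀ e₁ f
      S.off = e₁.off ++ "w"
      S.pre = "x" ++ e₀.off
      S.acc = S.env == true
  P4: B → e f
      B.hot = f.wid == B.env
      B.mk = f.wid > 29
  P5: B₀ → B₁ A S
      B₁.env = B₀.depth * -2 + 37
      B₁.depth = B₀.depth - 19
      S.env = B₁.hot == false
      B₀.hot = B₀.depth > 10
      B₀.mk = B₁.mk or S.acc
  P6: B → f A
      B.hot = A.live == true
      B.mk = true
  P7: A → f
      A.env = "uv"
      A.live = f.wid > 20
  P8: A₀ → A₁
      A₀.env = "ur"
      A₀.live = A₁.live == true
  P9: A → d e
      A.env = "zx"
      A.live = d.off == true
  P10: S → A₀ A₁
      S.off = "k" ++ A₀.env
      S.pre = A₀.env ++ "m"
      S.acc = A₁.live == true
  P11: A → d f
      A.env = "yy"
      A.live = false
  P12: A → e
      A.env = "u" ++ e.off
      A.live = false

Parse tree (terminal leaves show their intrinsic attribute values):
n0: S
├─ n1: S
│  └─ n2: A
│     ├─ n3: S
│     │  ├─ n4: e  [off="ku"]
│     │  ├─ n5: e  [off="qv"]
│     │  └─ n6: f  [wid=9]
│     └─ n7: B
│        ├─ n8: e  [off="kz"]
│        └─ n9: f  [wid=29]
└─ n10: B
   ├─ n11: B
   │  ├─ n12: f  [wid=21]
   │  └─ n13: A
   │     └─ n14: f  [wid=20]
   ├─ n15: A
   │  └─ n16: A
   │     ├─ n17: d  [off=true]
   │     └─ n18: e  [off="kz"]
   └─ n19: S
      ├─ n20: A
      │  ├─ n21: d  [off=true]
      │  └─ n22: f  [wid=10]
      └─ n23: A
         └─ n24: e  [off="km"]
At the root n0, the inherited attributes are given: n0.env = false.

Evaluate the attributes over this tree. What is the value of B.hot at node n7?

1. n0.env = false  [given at root]
2. n1.env = true  [not S₀.env]
3. n3.env = true  [true]
4. n4.off = "ku"  [terminal]
5. n5.off = "qv"  [terminal]
6. n6.wid = 9  [terminal]
7. n3.off = "qvw"  [e₁.off ++ "w"]
8. n3.pre = "xku"  ["x" ++ e₀.off]
9. n3.acc = true  [S.env == true]
10. n7.env = 2  [len(S.off) - 1]
11. n7.depth = 23  [len(S.pre) + 20]
12. n8.off = "kz"  [terminal]
13. n9.wid = 29  [terminal]
14. n7.hot = false  [f.wid == B.env]
15. n7.mk = false  [f.wid > 29]
16. n2.env = "kw"  ["kw"]
17. n2.live = true  [true]
18. n1.off = "vp"  ["vp"]
19. n1.pre = "np"  ["np"]
20. n1.acc = false  [A.live == false]
21. n10.env = 29  [len(S₁.off) + 27]
22. n10.depth = 10  [len(S₁.pre) + 8]
23. n11.env = 17  [B₀.depth * -2 + 37]
24. n11.depth = -9  [B₀.depth - 19]
25. n12.wid = 21  [terminal]
26. n14.wid = 20  [terminal]
27. n13.env = "uv"  ["uv"]
28. n13.live = false  [f.wid > 20]
29. n11.hot = false  [A.live == true]
30. n11.mk = true  [true]
31. n17.off = true  [terminal]
32. n18.off = "kz"  [terminal]
33. n16.env = "zx"  ["zx"]
34. n16.live = true  [d.off == true]
35. n15.env = "ur"  ["ur"]
36. n15.live = true  [A₁.live == true]
37. n19.env = true  [B₁.hot == false]
38. n21.off = true  [terminal]
39. n22.wid = 10  [terminal]
40. n20.env = "yy"  ["yy"]
41. n20.live = false  [false]
42. n24.off = "km"  [terminal]
43. n23.env = "ukm"  ["u" ++ e.off]
44. n23.live = false  [false]
45. n19.off = "kyy"  ["k" ++ A₀.env]
46. n19.pre = "yym"  [A₀.env ++ "m"]
47. n19.acc = false  [A₁.live == true]
48. n10.hot = false  [B₀.depth > 10]
49. n10.mk = true  [B₁.mk or S.acc]
50. n0.off = "kvp"  ["k" ++ S₁.off]
51. n0.pre = "npp"  [S₁.pre ++ "p"]
52. n0.acc = true  [B.mk == true]

false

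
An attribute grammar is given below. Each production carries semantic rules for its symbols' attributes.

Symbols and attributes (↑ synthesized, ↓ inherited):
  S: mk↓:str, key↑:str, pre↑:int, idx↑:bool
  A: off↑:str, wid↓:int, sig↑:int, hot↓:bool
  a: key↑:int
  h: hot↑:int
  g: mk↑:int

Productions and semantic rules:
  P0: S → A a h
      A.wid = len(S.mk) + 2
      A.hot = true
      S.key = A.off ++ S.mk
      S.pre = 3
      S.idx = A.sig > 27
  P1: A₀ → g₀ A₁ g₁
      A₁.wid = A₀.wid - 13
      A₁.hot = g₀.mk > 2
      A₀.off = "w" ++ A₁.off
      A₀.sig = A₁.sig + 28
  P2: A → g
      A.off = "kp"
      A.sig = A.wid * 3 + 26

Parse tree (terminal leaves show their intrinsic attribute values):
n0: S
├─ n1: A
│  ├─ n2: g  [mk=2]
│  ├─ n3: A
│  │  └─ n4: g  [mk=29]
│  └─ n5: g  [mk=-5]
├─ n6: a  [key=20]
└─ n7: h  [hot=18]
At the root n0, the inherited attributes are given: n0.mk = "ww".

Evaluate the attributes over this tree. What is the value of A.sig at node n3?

1. n0.mk = "ww"  [given at root]
2. n1.wid = 4  [len(S.mk) + 2]
3. n1.hot = true  [true]
4. n2.mk = 2  [terminal]
5. n3.wid = -9  [A₀.wid - 13]
6. n3.hot = false  [g₀.mk > 2]
7. n4.mk = 29  [terminal]
8. n3.off = "kp"  ["kp"]
9. n3.sig = -1  [A.wid * 3 + 26]
10. n5.mk = -5  [terminal]
11. n1.off = "wkp"  ["w" ++ A₁.off]
12. n1.sig = 27  [A₁.sig + 28]
13. n6.key = 20  [terminal]
14. n7.hot = 18  [terminal]
15. n0.key = "wkpww"  [A.off ++ S.mk]
16. n0.pre = 3  [3]
17. n0.idx = false  [A.sig > 27]

-1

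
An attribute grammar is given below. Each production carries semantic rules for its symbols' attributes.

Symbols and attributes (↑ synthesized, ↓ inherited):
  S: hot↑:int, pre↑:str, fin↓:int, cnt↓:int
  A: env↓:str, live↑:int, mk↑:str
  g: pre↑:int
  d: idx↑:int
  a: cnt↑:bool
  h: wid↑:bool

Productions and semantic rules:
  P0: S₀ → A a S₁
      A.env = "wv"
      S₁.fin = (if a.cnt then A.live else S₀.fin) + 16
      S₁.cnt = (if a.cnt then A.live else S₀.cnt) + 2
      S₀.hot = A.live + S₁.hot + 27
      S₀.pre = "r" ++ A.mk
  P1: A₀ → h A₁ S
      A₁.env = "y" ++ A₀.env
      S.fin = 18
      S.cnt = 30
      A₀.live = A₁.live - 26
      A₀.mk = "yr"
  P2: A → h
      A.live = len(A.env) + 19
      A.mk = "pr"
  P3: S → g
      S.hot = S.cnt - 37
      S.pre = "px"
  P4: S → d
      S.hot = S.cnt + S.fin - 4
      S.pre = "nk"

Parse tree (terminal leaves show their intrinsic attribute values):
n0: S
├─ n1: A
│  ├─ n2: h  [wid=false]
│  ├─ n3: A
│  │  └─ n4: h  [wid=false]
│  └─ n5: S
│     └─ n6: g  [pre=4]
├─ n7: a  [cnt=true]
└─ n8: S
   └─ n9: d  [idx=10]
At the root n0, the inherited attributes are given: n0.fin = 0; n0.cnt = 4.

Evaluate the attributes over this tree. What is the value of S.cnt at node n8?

1. n0.fin = 0  [given at root]
2. n0.cnt = 4  [given at root]
3. n1.env = "wv"  ["wv"]
4. n2.wid = false  [terminal]
5. n3.env = "ywv"  ["y" ++ A₀.env]
6. n4.wid = false  [terminal]
7. n3.live = 22  [len(A.env) + 19]
8. n3.mk = "pr"  ["pr"]
9. n5.fin = 18  [18]
10. n5.cnt = 30  [30]
11. n6.pre = 4  [terminal]
12. n5.hot = -7  [S.cnt - 37]
13. n5.pre = "px"  ["px"]
14. n1.live = -4  [A₁.live - 26]
15. n1.mk = "yr"  ["yr"]
16. n7.cnt = true  [terminal]
17. n8.fin = 12  [(if a.cnt then A.live else S₀.fin) + 16]
18. n8.cnt = -2  [(if a.cnt then A.live else S₀.cnt) + 2]
19. n9.idx = 10  [terminal]
20. n8.hot = 6  [S.cnt + S.fin - 4]
21. n8.pre = "nk"  ["nk"]
22. n0.hot = 29  [A.live + S₁.hot + 27]
23. n0.pre = "ryr"  ["r" ++ A.mk]

-2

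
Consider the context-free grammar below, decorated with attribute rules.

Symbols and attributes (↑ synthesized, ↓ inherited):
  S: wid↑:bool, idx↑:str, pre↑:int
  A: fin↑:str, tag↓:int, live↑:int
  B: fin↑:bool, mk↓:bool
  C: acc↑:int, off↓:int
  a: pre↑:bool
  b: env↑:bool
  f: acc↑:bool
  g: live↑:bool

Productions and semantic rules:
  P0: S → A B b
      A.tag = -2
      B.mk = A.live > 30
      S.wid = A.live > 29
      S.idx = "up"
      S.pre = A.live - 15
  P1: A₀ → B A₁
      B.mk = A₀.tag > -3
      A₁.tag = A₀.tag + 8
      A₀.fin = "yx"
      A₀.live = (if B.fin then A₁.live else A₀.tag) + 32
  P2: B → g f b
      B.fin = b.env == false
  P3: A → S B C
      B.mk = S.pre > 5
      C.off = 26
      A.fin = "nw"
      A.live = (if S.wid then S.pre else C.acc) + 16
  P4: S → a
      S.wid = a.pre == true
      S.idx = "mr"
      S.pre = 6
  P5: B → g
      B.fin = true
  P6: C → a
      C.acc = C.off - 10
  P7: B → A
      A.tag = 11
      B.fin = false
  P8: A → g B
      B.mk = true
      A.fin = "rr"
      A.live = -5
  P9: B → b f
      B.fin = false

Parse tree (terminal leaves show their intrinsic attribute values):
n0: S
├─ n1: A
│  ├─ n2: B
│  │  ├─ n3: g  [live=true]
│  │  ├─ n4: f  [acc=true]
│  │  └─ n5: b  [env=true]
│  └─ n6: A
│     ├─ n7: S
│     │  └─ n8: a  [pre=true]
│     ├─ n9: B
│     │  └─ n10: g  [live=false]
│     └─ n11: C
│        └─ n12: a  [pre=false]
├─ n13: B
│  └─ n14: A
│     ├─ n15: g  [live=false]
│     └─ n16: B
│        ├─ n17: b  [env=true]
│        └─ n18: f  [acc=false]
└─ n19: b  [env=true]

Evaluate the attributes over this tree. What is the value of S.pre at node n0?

15

1. n1.tag = -2  [-2]
2. n2.mk = true  [A₀.tag > -3]
3. n3.live = true  [terminal]
4. n4.acc = true  [terminal]
5. n5.env = true  [terminal]
6. n2.fin = false  [b.env == false]
7. n6.tag = 6  [A₀.tag + 8]
8. n8.pre = true  [terminal]
9. n7.wid = true  [a.pre == true]
10. n7.idx = "mr"  ["mr"]
11. n7.pre = 6  [6]
12. n9.mk = true  [S.pre > 5]
13. n10.live = false  [terminal]
14. n9.fin = true  [true]
15. n11.off = 26  [26]
16. n12.pre = false  [terminal]
17. n11.acc = 16  [C.off - 10]
18. n6.fin = "nw"  ["nw"]
19. n6.live = 22  [(if S.wid then S.pre else C.acc) + 16]
20. n1.fin = "yx"  ["yx"]
21. n1.live = 30  [(if B.fin then A₁.live else A₀.tag) + 32]
22. n13.mk = false  [A.live > 30]
23. n14.tag = 11  [11]
24. n15.live = false  [terminal]
25. n16.mk = true  [true]
26. n17.env = true  [terminal]
27. n18.acc = false  [terminal]
28. n16.fin = false  [false]
29. n14.fin = "rr"  ["rr"]
30. n14.live = -5  [-5]
31. n13.fin = false  [false]
32. n19.env = true  [terminal]
33. n0.wid = true  [A.live > 29]
34. n0.idx = "up"  ["up"]
35. n0.pre = 15  [A.live - 15]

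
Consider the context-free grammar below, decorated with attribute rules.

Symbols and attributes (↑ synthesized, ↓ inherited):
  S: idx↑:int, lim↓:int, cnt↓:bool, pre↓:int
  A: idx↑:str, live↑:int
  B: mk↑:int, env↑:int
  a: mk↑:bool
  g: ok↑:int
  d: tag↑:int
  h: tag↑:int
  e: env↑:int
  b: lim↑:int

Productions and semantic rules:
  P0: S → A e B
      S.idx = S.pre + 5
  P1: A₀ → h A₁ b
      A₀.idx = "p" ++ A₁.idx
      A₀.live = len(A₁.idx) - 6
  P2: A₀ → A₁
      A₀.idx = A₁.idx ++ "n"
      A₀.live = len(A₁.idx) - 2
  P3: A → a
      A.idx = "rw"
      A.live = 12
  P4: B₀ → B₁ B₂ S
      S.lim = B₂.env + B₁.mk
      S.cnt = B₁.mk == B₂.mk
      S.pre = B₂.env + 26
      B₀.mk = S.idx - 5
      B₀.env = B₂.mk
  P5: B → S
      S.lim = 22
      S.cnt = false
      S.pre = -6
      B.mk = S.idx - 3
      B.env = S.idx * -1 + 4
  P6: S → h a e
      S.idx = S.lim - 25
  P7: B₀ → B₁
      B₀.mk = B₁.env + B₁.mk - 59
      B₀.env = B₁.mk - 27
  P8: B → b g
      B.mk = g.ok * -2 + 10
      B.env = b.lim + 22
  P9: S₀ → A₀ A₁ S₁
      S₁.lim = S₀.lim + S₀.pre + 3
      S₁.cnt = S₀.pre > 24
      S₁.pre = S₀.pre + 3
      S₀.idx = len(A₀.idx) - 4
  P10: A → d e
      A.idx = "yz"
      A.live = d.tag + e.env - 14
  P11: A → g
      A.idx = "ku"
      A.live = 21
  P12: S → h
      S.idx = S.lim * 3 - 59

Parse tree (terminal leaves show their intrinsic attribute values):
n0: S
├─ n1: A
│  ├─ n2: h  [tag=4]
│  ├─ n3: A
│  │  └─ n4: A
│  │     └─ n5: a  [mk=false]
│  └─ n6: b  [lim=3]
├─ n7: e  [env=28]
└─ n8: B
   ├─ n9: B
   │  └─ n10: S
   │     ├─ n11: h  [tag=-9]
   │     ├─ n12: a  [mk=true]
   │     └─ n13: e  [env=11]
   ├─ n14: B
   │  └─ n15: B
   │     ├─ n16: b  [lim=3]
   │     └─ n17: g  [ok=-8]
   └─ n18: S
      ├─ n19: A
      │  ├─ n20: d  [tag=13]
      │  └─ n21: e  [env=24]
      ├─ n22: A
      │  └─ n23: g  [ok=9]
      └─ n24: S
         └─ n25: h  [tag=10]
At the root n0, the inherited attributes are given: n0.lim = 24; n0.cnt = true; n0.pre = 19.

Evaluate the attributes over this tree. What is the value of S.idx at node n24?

4

1. n0.lim = 24  [given at root]
2. n0.cnt = true  [given at root]
3. n0.pre = 19  [given at root]
4. n2.tag = 4  [terminal]
5. n5.mk = false  [terminal]
6. n4.idx = "rw"  ["rw"]
7. n4.live = 12  [12]
8. n3.idx = "rwn"  [A₁.idx ++ "n"]
9. n3.live = 0  [len(A₁.idx) - 2]
10. n6.lim = 3  [terminal]
11. n1.idx = "prwn"  ["p" ++ A₁.idx]
12. n1.live = -3  [len(A₁.idx) - 6]
13. n7.env = 28  [terminal]
14. n10.lim = 22  [22]
15. n10.cnt = false  [false]
16. n10.pre = -6  [-6]
17. n11.tag = -9  [terminal]
18. n12.mk = true  [terminal]
19. n13.env = 11  [terminal]
20. n10.idx = -3  [S.lim - 25]
21. n9.mk = -6  [S.idx - 3]
22. n9.env = 7  [S.idx * -1 + 4]
23. n16.lim = 3  [terminal]
24. n17.ok = -8  [terminal]
25. n15.mk = 26  [g.ok * -2 + 10]
26. n15.env = 25  [b.lim + 22]
27. n14.mk = -8  [B₁.env + B₁.mk - 59]
28. n14.env = -1  [B₁.mk - 27]
29. n18.lim = -7  [B₂.env + B₁.mk]
30. n18.cnt = false  [B₁.mk == B₂.mk]
31. n18.pre = 25  [B₂.env + 26]
32. n20.tag = 13  [terminal]
33. n21.env = 24  [terminal]
34. n19.idx = "yz"  ["yz"]
35. n19.live = 23  [d.tag + e.env - 14]
36. n23.ok = 9  [terminal]
37. n22.idx = "ku"  ["ku"]
38. n22.live = 21  [21]
39. n24.lim = 21  [S₀.lim + S₀.pre + 3]
40. n24.cnt = true  [S₀.pre > 24]
41. n24.pre = 28  [S₀.pre + 3]
42. n25.tag = 10  [terminal]
43. n24.idx = 4  [S.lim * 3 - 59]
44. n18.idx = -2  [len(A₀.idx) - 4]
45. n8.mk = -7  [S.idx - 5]
46. n8.env = -8  [B₂.mk]
47. n0.idx = 24  [S.pre + 5]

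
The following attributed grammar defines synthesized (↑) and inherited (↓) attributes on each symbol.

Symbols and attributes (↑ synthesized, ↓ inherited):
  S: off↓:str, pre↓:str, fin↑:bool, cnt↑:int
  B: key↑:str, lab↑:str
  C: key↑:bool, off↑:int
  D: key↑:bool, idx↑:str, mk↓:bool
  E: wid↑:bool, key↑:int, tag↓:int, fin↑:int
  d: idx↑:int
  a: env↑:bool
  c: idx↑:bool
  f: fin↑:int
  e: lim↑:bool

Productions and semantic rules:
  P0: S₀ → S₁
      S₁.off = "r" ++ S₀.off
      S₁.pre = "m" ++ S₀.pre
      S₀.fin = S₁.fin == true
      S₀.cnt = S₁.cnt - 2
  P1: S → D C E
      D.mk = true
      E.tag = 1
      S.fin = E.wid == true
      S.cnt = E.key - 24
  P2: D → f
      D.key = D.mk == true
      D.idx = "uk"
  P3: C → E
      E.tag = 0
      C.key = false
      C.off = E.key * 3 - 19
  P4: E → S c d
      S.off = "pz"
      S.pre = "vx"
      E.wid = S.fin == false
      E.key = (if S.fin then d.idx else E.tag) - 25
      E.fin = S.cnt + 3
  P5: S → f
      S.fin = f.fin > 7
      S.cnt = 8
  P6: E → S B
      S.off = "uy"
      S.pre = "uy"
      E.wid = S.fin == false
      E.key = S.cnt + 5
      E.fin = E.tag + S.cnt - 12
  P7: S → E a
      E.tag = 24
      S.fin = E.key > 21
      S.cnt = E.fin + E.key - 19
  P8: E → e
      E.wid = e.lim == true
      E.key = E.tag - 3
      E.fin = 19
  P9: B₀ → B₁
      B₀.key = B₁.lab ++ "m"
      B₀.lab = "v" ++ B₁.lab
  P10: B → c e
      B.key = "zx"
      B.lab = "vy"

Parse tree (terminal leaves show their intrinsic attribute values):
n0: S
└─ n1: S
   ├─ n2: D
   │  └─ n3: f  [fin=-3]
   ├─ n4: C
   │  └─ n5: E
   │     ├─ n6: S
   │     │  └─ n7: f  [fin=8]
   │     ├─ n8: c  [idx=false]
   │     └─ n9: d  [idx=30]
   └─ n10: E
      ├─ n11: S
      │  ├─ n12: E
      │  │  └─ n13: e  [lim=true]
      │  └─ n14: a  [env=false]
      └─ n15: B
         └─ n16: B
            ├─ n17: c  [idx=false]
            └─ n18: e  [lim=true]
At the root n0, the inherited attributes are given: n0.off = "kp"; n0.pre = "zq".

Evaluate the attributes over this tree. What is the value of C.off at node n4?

-4

1. n0.off = "kp"  [given at root]
2. n0.pre = "zq"  [given at root]
3. n1.off = "rkp"  ["r" ++ S₀.off]
4. n1.pre = "mzq"  ["m" ++ S₀.pre]
5. n2.mk = true  [true]
6. n3.fin = -3  [terminal]
7. n2.key = true  [D.mk == true]
8. n2.idx = "uk"  ["uk"]
9. n5.tag = 0  [0]
10. n6.off = "pz"  ["pz"]
11. n6.pre = "vx"  ["vx"]
12. n7.fin = 8  [terminal]
13. n6.fin = true  [f.fin > 7]
14. n6.cnt = 8  [8]
15. n8.idx = false  [terminal]
16. n9.idx = 30  [terminal]
17. n5.wid = false  [S.fin == false]
18. n5.key = 5  [(if S.fin then d.idx else E.tag) - 25]
19. n5.fin = 11  [S.cnt + 3]
20. n4.key = false  [false]
21. n4.off = -4  [E.key * 3 - 19]
22. n10.tag = 1  [1]
23. n11.off = "uy"  ["uy"]
24. n11.pre = "uy"  ["uy"]
25. n12.tag = 24  [24]
26. n13.lim = true  [terminal]
27. n12.wid = true  [e.lim == true]
28. n12.key = 21  [E.tag - 3]
29. n12.fin = 19  [19]
30. n14.env = false  [terminal]
31. n11.fin = false  [E.key > 21]
32. n11.cnt = 21  [E.fin + E.key - 19]
33. n17.idx = false  [terminal]
34. n18.lim = true  [terminal]
35. n16.key = "zx"  ["zx"]
36. n16.lab = "vy"  ["vy"]
37. n15.key = "vym"  [B₁.lab ++ "m"]
38. n15.lab = "vvy"  ["v" ++ B₁.lab]
39. n10.wid = true  [S.fin == false]
40. n10.key = 26  [S.cnt + 5]
41. n10.fin = 10  [E.tag + S.cnt - 12]
42. n1.fin = true  [E.wid == true]
43. n1.cnt = 2  [E.key - 24]
44. n0.fin = true  [S₁.fin == true]
45. n0.cnt = 0  [S₁.cnt - 2]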